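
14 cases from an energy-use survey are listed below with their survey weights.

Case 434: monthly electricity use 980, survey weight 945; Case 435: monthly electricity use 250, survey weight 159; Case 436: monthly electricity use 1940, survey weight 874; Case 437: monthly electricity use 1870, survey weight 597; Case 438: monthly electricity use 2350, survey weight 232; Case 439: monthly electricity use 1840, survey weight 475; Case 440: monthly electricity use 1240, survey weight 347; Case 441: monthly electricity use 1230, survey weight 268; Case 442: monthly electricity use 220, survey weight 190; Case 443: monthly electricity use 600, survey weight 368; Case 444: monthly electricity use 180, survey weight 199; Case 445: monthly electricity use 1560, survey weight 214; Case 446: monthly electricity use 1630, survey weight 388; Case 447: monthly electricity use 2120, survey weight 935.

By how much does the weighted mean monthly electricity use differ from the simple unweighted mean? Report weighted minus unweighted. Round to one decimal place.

Unweighted sum = 18010
Unweighted mean = 18010 / 14 = 1286.4286
Weighted sum = 9203820
Sum of weights = 6191
Weighted mean = 9203820 / 6191 = 1486.6451
Difference (weighted minus unweighted) = 200.21656

200.2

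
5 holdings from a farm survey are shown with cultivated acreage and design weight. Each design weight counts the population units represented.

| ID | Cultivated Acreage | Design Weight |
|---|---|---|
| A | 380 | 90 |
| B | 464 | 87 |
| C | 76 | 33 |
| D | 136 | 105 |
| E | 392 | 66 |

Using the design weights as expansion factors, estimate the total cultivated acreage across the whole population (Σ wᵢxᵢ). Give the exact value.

117228

Weighted total = 380×90 + 464×87 + 76×33 + 136×105 + 392×66
  = 34200 + 40368 + 2508 + 14280 + 25872 = 117228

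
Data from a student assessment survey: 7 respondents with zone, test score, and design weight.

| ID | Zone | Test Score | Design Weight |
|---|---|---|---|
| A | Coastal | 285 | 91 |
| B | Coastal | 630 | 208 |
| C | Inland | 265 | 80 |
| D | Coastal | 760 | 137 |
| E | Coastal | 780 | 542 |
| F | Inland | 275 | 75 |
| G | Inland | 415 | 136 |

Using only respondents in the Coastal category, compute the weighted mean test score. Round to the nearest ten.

700

Coastal rows: A, B, D, E
Weighted sum = 285×91 + 630×208 + 760×137 + 780×542
  = 25935 + 131040 + 104120 + 422760 = 683855
Sum of weights = 91 + 208 + 137 + 542 = 978
Weighted mean = 683855 / 978 = 699.23824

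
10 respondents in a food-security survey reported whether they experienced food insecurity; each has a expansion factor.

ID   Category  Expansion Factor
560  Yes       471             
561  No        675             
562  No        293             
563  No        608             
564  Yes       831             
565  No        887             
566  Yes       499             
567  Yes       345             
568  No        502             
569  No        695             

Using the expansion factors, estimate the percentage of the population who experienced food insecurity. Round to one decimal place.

Sum of weights for 'Yes' = 471 + 831 + 499 + 345 = 2146
Total weight = 471 + 675 + 293 + 608 + 831 + 887 + 499 + 345 + 502 + 695 = 5806
Weighted proportion = 2146 / 5806 = 0.36961764 → 36.961764%

37.0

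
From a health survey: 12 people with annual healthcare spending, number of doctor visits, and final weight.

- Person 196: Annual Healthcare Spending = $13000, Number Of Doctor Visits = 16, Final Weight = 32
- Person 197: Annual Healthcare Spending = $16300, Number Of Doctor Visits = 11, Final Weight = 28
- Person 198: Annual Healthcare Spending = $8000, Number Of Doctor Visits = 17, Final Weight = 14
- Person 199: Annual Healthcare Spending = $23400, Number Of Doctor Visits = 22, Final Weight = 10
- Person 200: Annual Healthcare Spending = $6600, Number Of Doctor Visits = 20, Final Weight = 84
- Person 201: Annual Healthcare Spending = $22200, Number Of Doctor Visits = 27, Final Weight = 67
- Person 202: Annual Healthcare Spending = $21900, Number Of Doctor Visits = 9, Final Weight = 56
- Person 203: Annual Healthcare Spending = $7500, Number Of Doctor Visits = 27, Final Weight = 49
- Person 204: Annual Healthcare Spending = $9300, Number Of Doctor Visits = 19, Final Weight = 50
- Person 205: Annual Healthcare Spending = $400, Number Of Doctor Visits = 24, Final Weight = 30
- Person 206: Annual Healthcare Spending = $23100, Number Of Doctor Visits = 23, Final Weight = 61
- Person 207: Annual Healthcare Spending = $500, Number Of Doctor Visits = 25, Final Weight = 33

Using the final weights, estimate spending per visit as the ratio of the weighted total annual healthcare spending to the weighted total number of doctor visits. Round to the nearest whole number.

644

Σ wᵢ·y = 13000×32 + 16300×28 + 8000×14 + 23400×10 + 6600×84 + 22200×67 + 21900×56 + 7500×49 + 9300×50 + 400×30 + 23100×61 + 500×33
  = 416000 + 456400 + 112000 + 234000 + 554400 + 1487400 + 1226400 + 367500 + 465000 + 12000 + 1409100 + 16500 = 6756700
Σ wᵢ·x = 16×32 + 11×28 + 17×14 + 22×10 + 20×84 + 27×67 + 9×56 + 27×49 + 19×50 + 24×30 + 23×61 + 25×33
  = 512 + 308 + 238 + 220 + 1680 + 1809 + 504 + 1323 + 950 + 720 + 1403 + 825 = 10492
Ratio = 6756700 / 10492 = 643.98589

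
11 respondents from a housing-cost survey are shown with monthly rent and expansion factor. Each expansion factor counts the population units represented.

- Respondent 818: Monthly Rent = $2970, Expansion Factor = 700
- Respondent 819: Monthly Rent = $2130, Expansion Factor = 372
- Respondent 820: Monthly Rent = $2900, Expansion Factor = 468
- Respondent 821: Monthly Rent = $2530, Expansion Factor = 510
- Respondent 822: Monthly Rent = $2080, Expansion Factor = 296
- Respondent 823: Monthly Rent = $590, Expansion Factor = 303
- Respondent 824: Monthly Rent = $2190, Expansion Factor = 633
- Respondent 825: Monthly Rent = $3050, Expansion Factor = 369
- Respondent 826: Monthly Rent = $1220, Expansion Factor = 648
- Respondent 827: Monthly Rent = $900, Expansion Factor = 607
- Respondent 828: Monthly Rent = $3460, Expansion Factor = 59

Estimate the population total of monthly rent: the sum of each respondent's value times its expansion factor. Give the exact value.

10366030

Weighted total = 2970×700 + 2130×372 + 2900×468 + 2530×510 + 2080×296 + 590×303 + 2190×633 + 3050×369 + 1220×648 + 900×607 + 3460×59
  = 10366030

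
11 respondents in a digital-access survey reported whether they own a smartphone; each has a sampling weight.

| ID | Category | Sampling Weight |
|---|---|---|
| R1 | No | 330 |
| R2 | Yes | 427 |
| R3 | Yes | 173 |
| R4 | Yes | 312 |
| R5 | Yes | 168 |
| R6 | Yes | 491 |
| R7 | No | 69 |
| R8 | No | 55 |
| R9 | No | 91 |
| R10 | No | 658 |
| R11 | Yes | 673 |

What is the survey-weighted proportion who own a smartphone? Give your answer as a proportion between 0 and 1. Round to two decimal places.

Sum of weights for 'Yes' = 427 + 173 + 312 + 168 + 491 + 673 = 2244
Total weight = 330 + 427 + 173 + 312 + 168 + 491 + 69 + 55 + 91 + 658 + 673 = 3447
Weighted proportion = 2244 / 3447 = 0.65100087

0.65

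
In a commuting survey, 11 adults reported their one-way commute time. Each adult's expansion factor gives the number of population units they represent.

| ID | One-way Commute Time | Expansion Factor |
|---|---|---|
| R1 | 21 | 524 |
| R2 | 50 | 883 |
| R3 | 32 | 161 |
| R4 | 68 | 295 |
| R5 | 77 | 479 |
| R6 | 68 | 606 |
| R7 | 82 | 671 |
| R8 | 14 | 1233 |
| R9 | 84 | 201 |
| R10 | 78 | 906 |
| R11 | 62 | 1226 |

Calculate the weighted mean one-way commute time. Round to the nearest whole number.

55

Weighted sum = 21×524 + 50×883 + 32×161 + 68×295 + 77×479 + 68×606 + 82×671 + 14×1233 + 84×201 + 78×906 + 62×1226
  = 11004 + 44150 + 5152 + 20060 + 36883 + 41208 + 55022 + 17262 + 16884 + 70668 + 76012 = 394305
Sum of weights = 7185
Weighted mean = 394305 / 7185 = 54.878914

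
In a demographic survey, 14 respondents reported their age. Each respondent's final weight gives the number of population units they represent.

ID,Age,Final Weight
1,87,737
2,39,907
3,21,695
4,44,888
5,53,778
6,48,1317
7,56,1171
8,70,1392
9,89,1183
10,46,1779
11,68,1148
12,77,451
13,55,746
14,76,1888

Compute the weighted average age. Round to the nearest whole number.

Weighted sum = 905055
Sum of weights = 15080
Weighted mean = 905055 / 15080 = 60.01691

60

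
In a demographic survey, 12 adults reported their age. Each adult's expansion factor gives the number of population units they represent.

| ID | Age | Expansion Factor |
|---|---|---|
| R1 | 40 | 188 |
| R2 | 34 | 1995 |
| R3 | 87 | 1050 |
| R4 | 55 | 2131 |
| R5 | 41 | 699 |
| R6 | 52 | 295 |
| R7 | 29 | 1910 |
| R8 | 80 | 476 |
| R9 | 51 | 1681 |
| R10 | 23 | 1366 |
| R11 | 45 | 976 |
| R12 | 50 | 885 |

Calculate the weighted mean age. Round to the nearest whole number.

46

Weighted sum = 40×188 + 34×1995 + 87×1050 + 55×2131 + 41×699 + 52×295 + 29×1910 + 80×476 + 51×1681 + 23×1366 + 45×976 + 50×885
  = 7520 + 67830 + 91350 + 117205 + 28659 + 15340 + 55390 + 38080 + 85731 + 31418 + 43920 + 44250 = 626693
Sum of weights = 188 + 1995 + 1050 + 2131 + 699 + 295 + 1910 + 476 + 1681 + 1366 + 976 + 885 = 13652
Weighted mean = 626693 / 13652 = 45.904849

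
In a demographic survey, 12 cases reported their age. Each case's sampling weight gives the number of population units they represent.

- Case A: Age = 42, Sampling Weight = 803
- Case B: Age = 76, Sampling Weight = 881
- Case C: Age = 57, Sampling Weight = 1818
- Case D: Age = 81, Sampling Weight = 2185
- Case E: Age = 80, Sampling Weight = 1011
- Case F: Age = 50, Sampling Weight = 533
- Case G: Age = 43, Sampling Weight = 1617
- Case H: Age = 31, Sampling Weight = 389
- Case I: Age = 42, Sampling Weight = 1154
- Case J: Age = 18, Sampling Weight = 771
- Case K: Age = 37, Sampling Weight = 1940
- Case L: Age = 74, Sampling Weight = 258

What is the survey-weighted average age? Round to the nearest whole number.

54

Weighted sum = 42×803 + 76×881 + 57×1818 + 81×2185 + 80×1011 + 50×533 + 43×1617 + 31×389 + 42×1154 + 18×771 + 37×1940 + 74×258
  = 33726 + 66956 + 103626 + 176985 + 80880 + 26650 + 69531 + 12059 + 48468 + 13878 + 71780 + 19092 = 723631
Sum of weights = 803 + 881 + 1818 + 2185 + 1011 + 533 + 1617 + 389 + 1154 + 771 + 1940 + 258 = 13360
Weighted mean = 723631 / 13360 = 54.163997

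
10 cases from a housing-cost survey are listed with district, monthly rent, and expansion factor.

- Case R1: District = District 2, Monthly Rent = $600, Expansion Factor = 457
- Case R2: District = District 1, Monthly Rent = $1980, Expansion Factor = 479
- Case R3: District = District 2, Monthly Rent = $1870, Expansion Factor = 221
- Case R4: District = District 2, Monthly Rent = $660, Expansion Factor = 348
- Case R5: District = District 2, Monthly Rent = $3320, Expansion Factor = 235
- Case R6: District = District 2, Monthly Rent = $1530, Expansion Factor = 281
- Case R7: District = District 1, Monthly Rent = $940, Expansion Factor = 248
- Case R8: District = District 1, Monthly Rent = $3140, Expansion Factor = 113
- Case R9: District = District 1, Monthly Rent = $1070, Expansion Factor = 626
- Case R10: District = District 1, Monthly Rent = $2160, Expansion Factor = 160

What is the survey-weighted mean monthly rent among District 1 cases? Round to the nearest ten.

District 1 rows: R2, R7, R8, R9, R10
Weighted sum = 1980×479 + 940×248 + 3140×113 + 1070×626 + 2160×160
  = 948420 + 233120 + 354820 + 669820 + 345600 = 2551780
Sum of weights = 479 + 248 + 113 + 626 + 160 = 1626
Weighted mean = 2551780 / 1626 = 1569.3604

1570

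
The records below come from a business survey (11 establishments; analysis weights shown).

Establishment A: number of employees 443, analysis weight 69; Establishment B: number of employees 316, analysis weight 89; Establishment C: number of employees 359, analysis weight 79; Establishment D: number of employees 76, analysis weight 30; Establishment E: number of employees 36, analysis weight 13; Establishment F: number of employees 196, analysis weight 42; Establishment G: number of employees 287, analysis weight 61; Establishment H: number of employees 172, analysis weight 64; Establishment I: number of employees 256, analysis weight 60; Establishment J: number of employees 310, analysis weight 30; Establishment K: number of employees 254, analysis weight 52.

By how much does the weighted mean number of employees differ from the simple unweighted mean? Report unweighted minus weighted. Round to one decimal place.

-33.2

Unweighted sum = 443 + 316 + 359 + 76 + 36 + 196 + 287 + 172 + 256 + 310 + 254 = 2705
Unweighted mean = 2705 / 11 = 245.90909
Weighted sum = 443×69 + 316×89 + 359×79 + 76×30 + 36×13 + 196×42 + 287×61 + 172×64 + 256×60 + 310×30 + 254×52
  = 30567 + 28124 + 28361 + 2280 + 468 + 8232 + 17507 + 11008 + 15360 + 9300 + 13208 = 164415
Sum of weights = 69 + 89 + 79 + 30 + 13 + 42 + 61 + 64 + 60 + 30 + 52 = 589
Weighted mean = 164415 / 589 = 279.14261
Difference (unweighted minus weighted) = -33.233524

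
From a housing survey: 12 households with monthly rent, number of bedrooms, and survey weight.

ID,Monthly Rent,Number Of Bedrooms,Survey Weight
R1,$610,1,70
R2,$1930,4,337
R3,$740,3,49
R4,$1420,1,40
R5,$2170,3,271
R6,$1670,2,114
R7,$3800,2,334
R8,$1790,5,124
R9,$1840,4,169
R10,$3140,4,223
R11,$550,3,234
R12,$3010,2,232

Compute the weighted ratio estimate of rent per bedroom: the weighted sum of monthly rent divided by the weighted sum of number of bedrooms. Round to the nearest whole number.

734

Σ wᵢ·y = 610×70 + 1930×337 + 740×49 + 1420×40 + 2170×271 + 1670×114 + 3800×334 + 1790×124 + 1840×169 + 3140×223 + 550×234 + 3010×232
  = 42700 + 650410 + 36260 + 56800 + 588070 + 190380 + 1269200 + 221960 + 310960 + 700220 + 128700 + 698320 = 4893980
Σ wᵢ·x = 6668
Ratio = 4893980 / 6668 = 733.95021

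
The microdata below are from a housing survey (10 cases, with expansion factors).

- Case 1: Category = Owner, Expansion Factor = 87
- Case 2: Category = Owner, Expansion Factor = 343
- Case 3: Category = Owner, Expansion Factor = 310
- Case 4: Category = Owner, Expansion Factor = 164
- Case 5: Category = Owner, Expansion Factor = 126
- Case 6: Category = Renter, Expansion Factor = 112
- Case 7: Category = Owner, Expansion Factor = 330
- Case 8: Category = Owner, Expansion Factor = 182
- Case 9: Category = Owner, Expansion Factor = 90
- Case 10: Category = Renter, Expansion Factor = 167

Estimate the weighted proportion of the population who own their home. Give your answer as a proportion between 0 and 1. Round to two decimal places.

Sum of weights for 'Owner' = 87 + 343 + 310 + 164 + 126 + 330 + 182 + 90 = 1632
Total weight = 87 + 343 + 310 + 164 + 126 + 112 + 330 + 182 + 90 + 167 = 1911
Weighted proportion = 1632 / 1911 = 0.85400314

0.85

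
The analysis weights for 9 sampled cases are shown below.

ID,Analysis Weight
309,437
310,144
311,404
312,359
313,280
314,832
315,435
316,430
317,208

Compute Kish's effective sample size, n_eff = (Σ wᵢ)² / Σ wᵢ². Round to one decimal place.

Σ wᵢ = 437 + 144 + 404 + 359 + 280 + 832 + 435 + 430 + 208 = 3529
Σ wᵢ² = 190969 + 20736 + 163216 + 128881 + 78400 + 692224 + 189225 + 184900 + 43264 = 1691815
n_eff = 3529² / 1691815 = 12453841 / 1691815 = 7.361231

7.4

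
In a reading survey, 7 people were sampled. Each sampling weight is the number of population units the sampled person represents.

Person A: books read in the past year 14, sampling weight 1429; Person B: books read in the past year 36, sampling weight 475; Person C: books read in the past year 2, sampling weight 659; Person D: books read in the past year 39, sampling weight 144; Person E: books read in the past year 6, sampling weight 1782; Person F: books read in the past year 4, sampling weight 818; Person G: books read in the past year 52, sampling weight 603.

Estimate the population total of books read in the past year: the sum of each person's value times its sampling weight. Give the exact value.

Weighted total = 14×1429 + 36×475 + 2×659 + 39×144 + 6×1782 + 4×818 + 52×603
  = 20006 + 17100 + 1318 + 5616 + 10692 + 3272 + 31356 = 89360

89360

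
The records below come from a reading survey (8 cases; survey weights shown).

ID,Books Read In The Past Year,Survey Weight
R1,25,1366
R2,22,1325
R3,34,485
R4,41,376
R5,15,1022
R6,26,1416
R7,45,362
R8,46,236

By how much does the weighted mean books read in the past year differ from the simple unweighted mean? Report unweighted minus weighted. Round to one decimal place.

Unweighted sum = 25 + 22 + 34 + 41 + 15 + 26 + 45 + 46 = 254
Unweighted mean = 254 / 8 = 31.75
Weighted sum = 25×1366 + 22×1325 + 34×485 + 41×376 + 15×1022 + 26×1416 + 45×362 + 46×236
  = 34150 + 29150 + 16490 + 15416 + 15330 + 36816 + 16290 + 10856 = 174498
Sum of weights = 1366 + 1325 + 485 + 376 + 1022 + 1416 + 362 + 236 = 6588
Weighted mean = 174498 / 6588 = 26.48725
Difference (unweighted minus weighted) = 5.2627505

5.3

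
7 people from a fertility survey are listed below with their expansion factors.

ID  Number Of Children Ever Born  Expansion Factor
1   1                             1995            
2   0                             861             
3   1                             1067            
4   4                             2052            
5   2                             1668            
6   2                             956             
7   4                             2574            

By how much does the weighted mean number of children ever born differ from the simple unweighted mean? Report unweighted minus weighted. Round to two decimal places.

Unweighted sum = 1 + 0 + 1 + 4 + 2 + 2 + 4 = 14
Unweighted mean = 14 / 7 = 2
Weighted sum = 1×1995 + 0×861 + 1×1067 + 4×2052 + 2×1668 + 2×956 + 4×2574
  = 1995 + 0 + 1067 + 8208 + 3336 + 1912 + 10296 = 26814
Sum of weights = 1995 + 861 + 1067 + 2052 + 1668 + 956 + 2574 = 11173
Weighted mean = 26814 / 11173 = 2.3998926
Difference (unweighted minus weighted) = -0.3998926

-0.40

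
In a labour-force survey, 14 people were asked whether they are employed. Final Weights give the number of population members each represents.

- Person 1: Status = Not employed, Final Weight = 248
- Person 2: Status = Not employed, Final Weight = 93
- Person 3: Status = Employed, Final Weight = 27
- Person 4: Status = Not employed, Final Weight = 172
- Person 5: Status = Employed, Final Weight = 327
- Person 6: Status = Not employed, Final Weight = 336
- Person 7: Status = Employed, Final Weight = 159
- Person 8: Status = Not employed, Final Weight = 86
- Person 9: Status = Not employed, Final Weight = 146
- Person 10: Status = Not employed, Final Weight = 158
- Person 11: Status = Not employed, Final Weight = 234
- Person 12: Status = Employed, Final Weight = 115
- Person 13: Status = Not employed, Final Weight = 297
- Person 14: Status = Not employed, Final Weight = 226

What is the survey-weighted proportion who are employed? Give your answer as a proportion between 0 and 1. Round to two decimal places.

Sum of weights for 'Employed' = 27 + 327 + 159 + 115 = 628
Total weight = 2624
Weighted proportion = 628 / 2624 = 0.23932927

0.24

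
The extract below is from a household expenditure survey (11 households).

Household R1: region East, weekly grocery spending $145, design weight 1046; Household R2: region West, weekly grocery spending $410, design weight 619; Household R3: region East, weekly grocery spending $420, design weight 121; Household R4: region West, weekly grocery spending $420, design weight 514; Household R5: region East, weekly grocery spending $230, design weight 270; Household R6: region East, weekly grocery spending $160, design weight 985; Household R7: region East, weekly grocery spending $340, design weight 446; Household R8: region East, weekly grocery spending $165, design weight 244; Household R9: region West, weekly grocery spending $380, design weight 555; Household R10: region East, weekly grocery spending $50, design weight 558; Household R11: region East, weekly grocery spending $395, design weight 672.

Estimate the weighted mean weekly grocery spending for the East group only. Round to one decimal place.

209.0

East rows: R1, R3, R5, R6, R7, R8, R10, R11
Weighted sum = 145×1046 + 420×121 + 230×270 + 160×985 + 340×446 + 165×244 + 50×558 + 395×672
  = 907430
Sum of weights = 4342
Weighted mean = 907430 / 4342 = 208.98895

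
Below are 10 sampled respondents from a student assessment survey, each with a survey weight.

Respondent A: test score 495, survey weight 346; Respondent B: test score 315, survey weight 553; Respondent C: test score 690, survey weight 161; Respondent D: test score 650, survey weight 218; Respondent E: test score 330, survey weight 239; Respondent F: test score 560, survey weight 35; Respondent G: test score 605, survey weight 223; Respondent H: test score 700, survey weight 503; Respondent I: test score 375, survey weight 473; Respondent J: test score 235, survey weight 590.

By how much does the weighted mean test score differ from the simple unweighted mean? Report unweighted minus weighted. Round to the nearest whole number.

47

Unweighted sum = 495 + 315 + 690 + 650 + 330 + 560 + 605 + 700 + 375 + 235 = 4955
Unweighted mean = 4955 / 10 = 495.5
Weighted sum = 495×346 + 315×553 + 690×161 + 650×218 + 330×239 + 560×35 + 605×223 + 700×503 + 375×473 + 235×590
  = 171270 + 174195 + 111090 + 141700 + 78870 + 19600 + 134915 + 352100 + 177375 + 138650 = 1499765
Sum of weights = 3341
Weighted mean = 1499765 / 3341 = 448.89704
Difference (unweighted minus weighted) = 46.602963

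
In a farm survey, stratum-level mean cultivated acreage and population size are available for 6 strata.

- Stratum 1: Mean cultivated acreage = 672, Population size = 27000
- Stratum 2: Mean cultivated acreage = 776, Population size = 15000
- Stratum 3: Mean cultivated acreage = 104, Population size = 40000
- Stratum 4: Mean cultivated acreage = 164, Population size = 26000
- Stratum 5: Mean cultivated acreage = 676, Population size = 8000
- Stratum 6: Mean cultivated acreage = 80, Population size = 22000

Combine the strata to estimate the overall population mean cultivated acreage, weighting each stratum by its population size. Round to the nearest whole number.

329

Σ Nₕ·x̄ₕ = 672×27000 + 776×15000 + 104×40000 + 164×26000 + 676×8000 + 80×22000
  = 18144000 + 11640000 + 4160000 + 4264000 + 5408000 + 1760000 = 45376000
Σ Nₕ = 27000 + 15000 + 40000 + 26000 + 8000 + 22000 = 138000
Overall mean = 45376000 / 138000 = 328.81159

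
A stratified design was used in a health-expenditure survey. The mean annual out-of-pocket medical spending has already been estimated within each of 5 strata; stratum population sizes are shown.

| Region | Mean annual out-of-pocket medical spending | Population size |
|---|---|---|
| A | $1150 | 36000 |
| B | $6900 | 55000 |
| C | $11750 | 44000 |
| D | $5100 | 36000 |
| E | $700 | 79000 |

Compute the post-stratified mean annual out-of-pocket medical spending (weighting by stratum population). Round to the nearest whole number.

Σ Nₕ·x̄ₕ = 1150×36000 + 6900×55000 + 11750×44000 + 5100×36000 + 700×79000
  = 41400000 + 379500000 + 517000000 + 183600000 + 55300000 = 1176800000
Σ Nₕ = 36000 + 55000 + 44000 + 36000 + 79000 = 250000
Overall mean = 1176800000 / 250000 = 4707.2

4707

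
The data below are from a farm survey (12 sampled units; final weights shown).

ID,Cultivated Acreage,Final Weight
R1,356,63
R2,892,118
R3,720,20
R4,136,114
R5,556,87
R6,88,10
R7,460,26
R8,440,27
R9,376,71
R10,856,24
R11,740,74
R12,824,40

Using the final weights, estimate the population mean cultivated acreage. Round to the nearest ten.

Weighted sum = 356×63 + 892×118 + 720×20 + 136×114 + 556×87 + 88×10 + 460×26 + 440×27 + 376×71 + 856×24 + 740×74 + 824×40
  = 22428 + 105256 + 14400 + 15504 + 48372 + 880 + 11960 + 11880 + 26696 + 20544 + 54760 + 32960 = 365640
Sum of weights = 63 + 118 + 20 + 114 + 87 + 10 + 26 + 27 + 71 + 24 + 74 + 40 = 674
Weighted mean = 365640 / 674 = 542.49258

540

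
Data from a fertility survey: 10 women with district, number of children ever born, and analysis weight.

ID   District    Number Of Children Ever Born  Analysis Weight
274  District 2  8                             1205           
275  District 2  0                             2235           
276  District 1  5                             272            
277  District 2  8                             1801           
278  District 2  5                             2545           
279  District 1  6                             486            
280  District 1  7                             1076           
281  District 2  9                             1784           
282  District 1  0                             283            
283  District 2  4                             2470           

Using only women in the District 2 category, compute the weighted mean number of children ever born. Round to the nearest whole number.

5

District 2 rows: 274, 275, 277, 278, 281, 283
Weighted sum = 8×1205 + 0×2235 + 8×1801 + 5×2545 + 9×1784 + 4×2470
  = 9640 + 0 + 14408 + 12725 + 16056 + 9880 = 62709
Sum of weights = 1205 + 2235 + 1801 + 2545 + 1784 + 2470 = 12040
Weighted mean = 62709 / 12040 = 5.2083887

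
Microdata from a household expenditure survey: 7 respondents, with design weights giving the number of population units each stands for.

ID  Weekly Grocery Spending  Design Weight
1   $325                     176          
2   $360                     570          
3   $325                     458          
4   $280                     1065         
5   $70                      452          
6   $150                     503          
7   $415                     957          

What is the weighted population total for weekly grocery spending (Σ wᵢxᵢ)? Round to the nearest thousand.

Weighted total = 325×176 + 360×570 + 325×458 + 280×1065 + 70×452 + 150×503 + 415×957
  = 57200 + 205200 + 148850 + 298200 + 31640 + 75450 + 397155 = 1213695

1214000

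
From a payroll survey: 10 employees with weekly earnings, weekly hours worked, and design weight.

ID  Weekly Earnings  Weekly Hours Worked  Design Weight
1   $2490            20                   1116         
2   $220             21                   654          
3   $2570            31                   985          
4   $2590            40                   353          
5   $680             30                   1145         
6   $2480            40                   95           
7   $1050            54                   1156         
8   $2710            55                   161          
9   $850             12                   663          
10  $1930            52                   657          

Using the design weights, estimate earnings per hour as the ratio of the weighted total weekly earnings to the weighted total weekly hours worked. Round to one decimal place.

46.8

Σ wᵢ·y = 10864310
Σ wᵢ·x = 20×1116 + 21×654 + 31×985 + 40×353 + 30×1145 + 40×95 + 54×1156 + 55×161 + 12×663 + 52×657
  = 22320 + 13734 + 30535 + 14120 + 34350 + 3800 + 62424 + 8855 + 7956 + 34164 = 232258
Ratio = 10864310 / 232258 = 46.776903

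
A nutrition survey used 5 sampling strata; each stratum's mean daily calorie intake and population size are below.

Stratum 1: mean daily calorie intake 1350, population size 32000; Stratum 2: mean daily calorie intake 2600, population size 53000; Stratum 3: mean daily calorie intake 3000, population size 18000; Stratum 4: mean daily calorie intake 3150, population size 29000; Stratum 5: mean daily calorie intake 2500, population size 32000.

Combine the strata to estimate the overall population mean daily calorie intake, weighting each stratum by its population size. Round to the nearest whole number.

Σ Nₕ·x̄ₕ = 1350×32000 + 2600×53000 + 3000×18000 + 3150×29000 + 2500×32000
  = 43200000 + 137800000 + 54000000 + 91350000 + 80000000 = 406350000
Σ Nₕ = 32000 + 53000 + 18000 + 29000 + 32000 = 164000
Overall mean = 406350000 / 164000 = 2477.7439

2478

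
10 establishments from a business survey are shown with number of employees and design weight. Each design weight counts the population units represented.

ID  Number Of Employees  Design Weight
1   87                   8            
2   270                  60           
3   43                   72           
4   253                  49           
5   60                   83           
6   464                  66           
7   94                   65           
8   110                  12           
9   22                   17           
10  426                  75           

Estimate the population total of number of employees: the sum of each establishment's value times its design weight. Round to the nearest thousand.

108000

Weighted total = 107747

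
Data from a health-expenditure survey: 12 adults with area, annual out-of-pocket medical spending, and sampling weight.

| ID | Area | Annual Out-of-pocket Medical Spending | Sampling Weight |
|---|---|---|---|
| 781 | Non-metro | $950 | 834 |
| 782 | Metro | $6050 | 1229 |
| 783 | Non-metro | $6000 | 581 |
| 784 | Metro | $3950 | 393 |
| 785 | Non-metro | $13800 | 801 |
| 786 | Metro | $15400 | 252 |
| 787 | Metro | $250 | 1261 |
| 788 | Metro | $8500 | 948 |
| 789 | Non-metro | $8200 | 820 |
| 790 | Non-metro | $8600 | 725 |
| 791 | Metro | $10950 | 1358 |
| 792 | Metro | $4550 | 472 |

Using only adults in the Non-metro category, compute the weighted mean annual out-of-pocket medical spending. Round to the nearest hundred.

Non-metro rows: 781, 783, 785, 789, 790
Weighted sum = 950×834 + 6000×581 + 13800×801 + 8200×820 + 8600×725
  = 792300 + 3486000 + 11053800 + 6724000 + 6235000 = 28291100
Sum of weights = 834 + 581 + 801 + 820 + 725 = 3761
Weighted mean = 28291100 / 3761 = 7522.2281

7500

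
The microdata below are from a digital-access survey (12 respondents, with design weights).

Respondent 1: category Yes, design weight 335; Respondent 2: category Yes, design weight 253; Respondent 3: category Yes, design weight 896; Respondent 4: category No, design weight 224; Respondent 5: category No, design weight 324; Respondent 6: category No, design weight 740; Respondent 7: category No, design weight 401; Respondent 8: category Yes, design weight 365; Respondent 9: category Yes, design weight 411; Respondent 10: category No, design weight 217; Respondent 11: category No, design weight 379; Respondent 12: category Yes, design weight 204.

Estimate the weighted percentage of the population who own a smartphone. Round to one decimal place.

51.9

Sum of weights for 'Yes' = 335 + 253 + 896 + 365 + 411 + 204 = 2464
Total weight = 335 + 253 + 896 + 224 + 324 + 740 + 401 + 365 + 411 + 217 + 379 + 204 = 4749
Weighted proportion = 2464 / 4749 = 0.51884607 → 51.884607%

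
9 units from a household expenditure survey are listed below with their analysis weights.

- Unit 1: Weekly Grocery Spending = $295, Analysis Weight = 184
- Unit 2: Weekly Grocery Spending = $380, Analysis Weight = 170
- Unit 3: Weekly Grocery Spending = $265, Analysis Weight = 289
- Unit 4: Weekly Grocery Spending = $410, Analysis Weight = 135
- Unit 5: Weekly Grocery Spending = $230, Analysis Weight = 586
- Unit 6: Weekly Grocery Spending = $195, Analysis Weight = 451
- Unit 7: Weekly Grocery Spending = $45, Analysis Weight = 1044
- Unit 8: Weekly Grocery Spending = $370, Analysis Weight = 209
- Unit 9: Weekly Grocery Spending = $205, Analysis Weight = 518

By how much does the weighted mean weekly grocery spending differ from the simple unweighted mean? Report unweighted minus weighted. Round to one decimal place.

Unweighted sum = 295 + 380 + 265 + 410 + 230 + 195 + 45 + 370 + 205 = 2395
Unweighted mean = 2395 / 9 = 266.11111
Weighted sum = 295×184 + 380×170 + 265×289 + 410×135 + 230×586 + 195×451 + 45×1044 + 370×209 + 205×518
  = 54280 + 64600 + 76585 + 55350 + 134780 + 87945 + 46980 + 77330 + 106190 = 704040
Sum of weights = 184 + 170 + 289 + 135 + 586 + 451 + 1044 + 209 + 518 = 3586
Weighted mean = 704040 / 3586 = 196.33017
Difference (unweighted minus weighted) = 69.780938

69.8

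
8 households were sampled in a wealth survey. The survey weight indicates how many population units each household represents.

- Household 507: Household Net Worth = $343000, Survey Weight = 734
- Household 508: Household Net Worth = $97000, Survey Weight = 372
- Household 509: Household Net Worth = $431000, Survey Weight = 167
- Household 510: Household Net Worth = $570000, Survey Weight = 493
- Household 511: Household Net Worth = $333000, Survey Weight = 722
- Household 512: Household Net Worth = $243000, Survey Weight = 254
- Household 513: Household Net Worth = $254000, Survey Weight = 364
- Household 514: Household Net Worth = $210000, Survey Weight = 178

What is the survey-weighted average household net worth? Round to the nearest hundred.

326700

Weighted sum = 343000×734 + 97000×372 + 431000×167 + 570000×493 + 333000×722 + 243000×254 + 254000×364 + 210000×178
  = 251762000 + 36084000 + 71977000 + 281010000 + 240426000 + 61722000 + 92456000 + 37380000 = 1072817000
Sum of weights = 734 + 372 + 167 + 493 + 722 + 254 + 364 + 178 = 3284
Weighted mean = 1072817000 / 3284 = 326679.96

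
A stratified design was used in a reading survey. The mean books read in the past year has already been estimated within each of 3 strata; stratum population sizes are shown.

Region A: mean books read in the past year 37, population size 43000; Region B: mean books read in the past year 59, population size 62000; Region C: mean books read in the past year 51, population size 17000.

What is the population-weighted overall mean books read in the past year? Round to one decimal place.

50.1

Σ Nₕ·x̄ₕ = 37×43000 + 59×62000 + 51×17000
  = 1591000 + 3658000 + 867000 = 6116000
Σ Nₕ = 43000 + 62000 + 17000 = 122000
Overall mean = 6116000 / 122000 = 50.131148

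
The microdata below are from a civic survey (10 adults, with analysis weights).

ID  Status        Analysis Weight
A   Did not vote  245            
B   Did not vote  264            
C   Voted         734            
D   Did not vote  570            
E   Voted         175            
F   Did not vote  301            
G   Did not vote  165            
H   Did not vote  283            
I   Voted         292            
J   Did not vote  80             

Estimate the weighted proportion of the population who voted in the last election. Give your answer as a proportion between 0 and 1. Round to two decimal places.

0.39

Sum of weights for 'Voted' = 734 + 175 + 292 = 1201
Total weight = 245 + 264 + 734 + 570 + 175 + 301 + 165 + 283 + 292 + 80 = 3109
Weighted proportion = 1201 / 3109 = 0.38629784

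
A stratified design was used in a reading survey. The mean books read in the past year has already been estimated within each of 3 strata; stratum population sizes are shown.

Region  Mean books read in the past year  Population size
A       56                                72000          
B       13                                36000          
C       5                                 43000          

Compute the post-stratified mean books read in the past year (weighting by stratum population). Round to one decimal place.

31.2

Σ Nₕ·x̄ₕ = 56×72000 + 13×36000 + 5×43000
  = 4032000 + 468000 + 215000 = 4715000
Σ Nₕ = 72000 + 36000 + 43000 = 151000
Overall mean = 4715000 / 151000 = 31.225166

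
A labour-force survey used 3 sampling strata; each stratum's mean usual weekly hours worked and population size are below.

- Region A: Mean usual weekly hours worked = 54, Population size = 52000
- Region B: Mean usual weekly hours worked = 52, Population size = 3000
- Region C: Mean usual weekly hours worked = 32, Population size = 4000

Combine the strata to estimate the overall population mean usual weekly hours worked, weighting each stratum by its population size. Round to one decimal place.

Σ Nₕ·x̄ₕ = 54×52000 + 52×3000 + 32×4000
  = 2808000 + 156000 + 128000 = 3092000
Σ Nₕ = 52000 + 3000 + 4000 = 59000
Overall mean = 3092000 / 59000 = 52.40678

52.4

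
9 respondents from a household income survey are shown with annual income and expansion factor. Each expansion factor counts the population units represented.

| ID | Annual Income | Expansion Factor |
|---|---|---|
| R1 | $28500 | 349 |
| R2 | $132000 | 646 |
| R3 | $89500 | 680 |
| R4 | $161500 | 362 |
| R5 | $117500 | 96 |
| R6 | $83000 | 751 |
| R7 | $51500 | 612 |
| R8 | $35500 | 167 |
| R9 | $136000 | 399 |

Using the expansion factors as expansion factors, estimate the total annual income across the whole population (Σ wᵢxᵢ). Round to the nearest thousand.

Weighted total = 28500×349 + 132000×646 + 89500×680 + 161500×362 + 117500×96 + 83000×751 + 51500×612 + 35500×167 + 136000×399
  = 379865000

379865000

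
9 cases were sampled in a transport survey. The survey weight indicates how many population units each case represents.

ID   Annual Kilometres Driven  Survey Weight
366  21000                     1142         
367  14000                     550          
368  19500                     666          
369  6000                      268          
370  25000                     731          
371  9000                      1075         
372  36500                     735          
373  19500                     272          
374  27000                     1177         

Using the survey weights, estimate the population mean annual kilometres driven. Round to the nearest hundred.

20900

Weighted sum = 21000×1142 + 14000×550 + 19500×666 + 6000×268 + 25000×731 + 9000×1075 + 36500×735 + 19500×272 + 27000×1177
  = 23982000 + 7700000 + 12987000 + 1608000 + 18275000 + 9675000 + 26827500 + 5304000 + 31779000 = 138137500
Sum of weights = 1142 + 550 + 666 + 268 + 731 + 1075 + 735 + 272 + 1177 = 6616
Weighted mean = 138137500 / 6616 = 20879.308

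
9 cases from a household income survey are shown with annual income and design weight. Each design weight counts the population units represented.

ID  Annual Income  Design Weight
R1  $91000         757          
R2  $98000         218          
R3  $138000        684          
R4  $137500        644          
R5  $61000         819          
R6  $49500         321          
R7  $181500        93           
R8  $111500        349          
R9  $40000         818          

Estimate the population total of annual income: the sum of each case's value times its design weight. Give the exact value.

427554500

Weighted total = 91000×757 + 98000×218 + 138000×684 + 137500×644 + 61000×819 + 49500×321 + 181500×93 + 111500×349 + 40000×818
  = 68887000 + 21364000 + 94392000 + 88550000 + 49959000 + 15889500 + 16879500 + 38913500 + 32720000 = 427554500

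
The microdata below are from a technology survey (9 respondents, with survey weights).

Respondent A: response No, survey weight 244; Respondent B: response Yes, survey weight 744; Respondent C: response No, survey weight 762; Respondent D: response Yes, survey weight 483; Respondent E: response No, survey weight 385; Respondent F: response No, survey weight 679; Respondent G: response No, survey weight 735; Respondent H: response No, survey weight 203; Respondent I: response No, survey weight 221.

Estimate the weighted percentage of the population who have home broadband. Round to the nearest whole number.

Sum of weights for 'Yes' = 744 + 483 = 1227
Total weight = 4456
Weighted proportion = 1227 / 4456 = 0.27535907 → 27.535907%

28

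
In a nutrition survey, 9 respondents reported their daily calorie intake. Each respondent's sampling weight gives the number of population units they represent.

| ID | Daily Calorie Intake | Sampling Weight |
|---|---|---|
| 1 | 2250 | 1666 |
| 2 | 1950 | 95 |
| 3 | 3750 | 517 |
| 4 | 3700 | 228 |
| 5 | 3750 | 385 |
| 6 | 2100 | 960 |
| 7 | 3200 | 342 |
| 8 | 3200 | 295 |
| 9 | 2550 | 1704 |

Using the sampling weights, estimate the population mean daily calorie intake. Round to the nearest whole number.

Weighted sum = 2250×1666 + 1950×95 + 3750×517 + 3700×228 + 3750×385 + 2100×960 + 3200×342 + 3200×295 + 2550×1704
  = 3748500 + 185250 + 1938750 + 843600 + 1443750 + 2016000 + 1094400 + 944000 + 4345200 = 16559450
Sum of weights = 1666 + 95 + 517 + 228 + 385 + 960 + 342 + 295 + 1704 = 6192
Weighted mean = 16559450 / 6192 = 2674.3298

2674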